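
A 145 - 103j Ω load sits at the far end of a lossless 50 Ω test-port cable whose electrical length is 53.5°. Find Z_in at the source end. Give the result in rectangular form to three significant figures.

tan(βl) = tan(53.5°) = 1.35
Z_in = Z_0·(Z_L + jZ_0·tanβl)/(Z_0 + jZ_L·tanβl)
     = 50·(145 − j35.4)/(189 + j196)

Z_in ≈ 13.8 − j23.7 Ω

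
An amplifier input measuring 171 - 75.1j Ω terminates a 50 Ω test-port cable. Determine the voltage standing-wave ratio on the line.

Γ = (Z_L − Z_0)/(Z_L + Z_0) = (121 − j75.1)/(221 − j75.1)
|Γ| = 142/233 = 0.61
VSWR = (1 + |Γ|)/(1 − |Γ|) = 1.61/0.39

VSWR ≈ 4.13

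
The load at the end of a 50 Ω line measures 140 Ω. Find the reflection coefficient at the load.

Γ = 0.474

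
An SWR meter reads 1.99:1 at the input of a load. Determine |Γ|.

|Γ| ≈ 0.331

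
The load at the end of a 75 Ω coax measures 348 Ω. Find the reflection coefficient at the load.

Γ = 0.645

Γ = (Z_L − Z_0)/(Z_L + Z_0) = (348 − 75)/(348 + 75) = 273/423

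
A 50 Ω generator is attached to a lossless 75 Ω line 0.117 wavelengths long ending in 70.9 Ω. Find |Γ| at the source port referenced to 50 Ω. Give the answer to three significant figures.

|Γ| ≈ 0.199

βl = 2π × 0.117 = 42.1°
tan(βl) = 0.904
Z_in = Z_0·(Z_L + jZ_0·tanβl)/(Z_0 + jZ_L·tanβl) = 74.5 + j4.17 Ω
Γ_s = (Z_in − Z_s)/(Z_in + Z_s) = (24.5 + j4.17)/(124 + j4.17), |Γ_s| = 0.199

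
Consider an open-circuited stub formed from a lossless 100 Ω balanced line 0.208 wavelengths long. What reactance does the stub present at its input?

X_in ≈ -27 Ω (capacitive)

βl = 2π × 0.208 = 74.9°
tan(βl) = 3.7
For an open-circuited stub, Z_in = −jZ_0·cot(βl) = −jZ_0/tan(βl)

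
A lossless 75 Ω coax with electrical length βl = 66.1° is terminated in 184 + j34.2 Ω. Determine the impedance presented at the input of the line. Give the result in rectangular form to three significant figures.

Z_in ≈ 36.6 − j33.4 Ω

tan(βl) = tan(66.1°) = 2.26
Z_in = Z_0·(Z_L + jZ_0·tanβl)/(Z_0 + jZ_L·tanβl)
     = 75·(184 + j203)/(-2.18 + j415)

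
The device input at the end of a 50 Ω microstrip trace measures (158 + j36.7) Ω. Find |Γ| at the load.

|Γ| ≈ 0.54

Γ = (Z_L − Z_0)/(Z_L + Z_0) = (108 + j36.7)/(208 + j36.7)
|Γ| = 114/211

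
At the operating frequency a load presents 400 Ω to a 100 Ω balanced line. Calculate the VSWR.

Γ = (400 − 100)/(400 + 100) = 0.6
VSWR = (1 + 0.6)/(1 − 0.6)

VSWR ≈ 4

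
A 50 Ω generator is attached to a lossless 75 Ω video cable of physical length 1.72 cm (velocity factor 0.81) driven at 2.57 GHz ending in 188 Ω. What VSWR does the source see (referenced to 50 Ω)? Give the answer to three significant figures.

VSWR ≈ 2.09

λ = v/f = 0.81·c / 2.57 GHz = 0.0946 m
βl = 2π·l/λ = 2π × 0.182 = 65.5°
tan(βl) = 2.19
Z_in = Z_0·(Z_L + jZ_0·tanβl)/(Z_0 + jZ_L·tanβl) = 35 − j27.8 Ω
Γ_s = (Z_in − Z_s)/(Z_in + Z_s) = (-15 − j27.8)/(85 − j27.8), |Γ_s| = 0.354
VSWR = (1 + |Γ_s|)/(1 − |Γ_s|)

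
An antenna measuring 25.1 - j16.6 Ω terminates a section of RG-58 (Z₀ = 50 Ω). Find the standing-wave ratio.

VSWR ≈ 2.27

Γ = (Z_L − Z_0)/(Z_L + Z_0) = (-24.9 − j16.6)/(75.1 − j16.6)
|Γ| = 29.9/76.9 = 0.389
VSWR = (1 + |Γ|)/(1 − |Γ|) = 1.39/0.611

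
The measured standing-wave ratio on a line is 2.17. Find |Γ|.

|Γ| = (S − 1)/(S + 1) = (2.17 − 1)/(2.17 + 1) = 1.17/3.17

|Γ| ≈ 0.369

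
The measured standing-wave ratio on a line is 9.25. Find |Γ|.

|Γ| = (S − 1)/(S + 1) = (9.25 − 1)/(9.25 + 1) = 8.25/10.2

|Γ| ≈ 0.805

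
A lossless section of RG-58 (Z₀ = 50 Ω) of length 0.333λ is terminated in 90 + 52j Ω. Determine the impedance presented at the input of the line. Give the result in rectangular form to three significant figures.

βl = 2π × 0.333 = 120°
tan(βl) = tan(120°) = -1.74
Z_in = Z_0·(Z_L + jZ_0·tanβl)/(Z_0 + jZ_L·tanβl)
     = 50·(90 − j35)/(141 − j157)

Z_in ≈ 20.5 + j10.4 Ω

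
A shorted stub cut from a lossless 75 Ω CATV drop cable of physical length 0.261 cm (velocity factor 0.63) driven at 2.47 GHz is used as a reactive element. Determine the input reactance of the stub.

λ = v/f = 0.63·c / 2.47 GHz = 0.0765 m
βl = 2π·l/λ = 2π × 0.0341 = 12.3°
tan(βl) = 0.218
For a shorted stub, Z_in = jZ_0·tan(βl)

X_in ≈ 16.3 Ω (inductive)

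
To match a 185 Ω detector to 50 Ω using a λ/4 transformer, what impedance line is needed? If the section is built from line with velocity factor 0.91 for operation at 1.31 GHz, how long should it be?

Z_qwt ≈ 96.2 Ω; length ≈ 5.21 cm

Z_qwt = √(Z_0·R_L) = √(50 × 185) = √9250
λ = 0.91·c/f = 0.208 m, so l = λ/4 = 0.0521 m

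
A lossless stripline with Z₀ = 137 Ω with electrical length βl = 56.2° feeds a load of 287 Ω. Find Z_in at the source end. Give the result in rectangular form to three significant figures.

Z_in ≈ 85.9 − j64.3 Ω

tan(βl) = tan(56.2°) = 1.49
Z_in = Z_0·(Z_L + jZ_0·tanβl)/(Z_0 + jZ_L·tanβl)
     = 137·(287 + j205)/(137 + j429)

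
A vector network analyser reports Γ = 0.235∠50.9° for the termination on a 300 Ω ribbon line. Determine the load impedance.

Z_L = Z_0·(1 + Γ)/(1 − Γ) = 300·(1.15 + j0.182)/(0.852 − j0.182)

Z_L ≈ 374 + j144 Ω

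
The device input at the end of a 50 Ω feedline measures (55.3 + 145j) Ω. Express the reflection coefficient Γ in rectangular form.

Γ ≈ 0.672 + j0.452

Γ = (Z_L − Z_0)/(Z_L + Z_0) = (5.3 + j145)/(105.3 + j145)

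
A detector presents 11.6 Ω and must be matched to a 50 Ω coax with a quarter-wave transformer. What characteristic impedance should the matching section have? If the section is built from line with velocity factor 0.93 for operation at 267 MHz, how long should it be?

Z_qwt = √(Z_0·R_L) = √(50 × 11.6) = √580
λ = 0.93·c/f = 1.04 m, so l = λ/4 = 0.261 m

Z_qwt ≈ 24.1 Ω; length ≈ 26.1 cm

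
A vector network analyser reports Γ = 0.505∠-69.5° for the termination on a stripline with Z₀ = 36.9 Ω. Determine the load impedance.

Z_L = Z_0·(1 + Γ)/(1 − Γ) = 36.9·(1.18 − j0.473)/(0.823 + j0.473)

Z_L ≈ 30.5 − j38.7 Ω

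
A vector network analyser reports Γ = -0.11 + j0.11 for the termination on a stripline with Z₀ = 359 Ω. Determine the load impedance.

Z_L ≈ 282 + j63.5 Ω

Z_L = Z_0·(1 + Γ)/(1 − Γ) = 359·(0.89 + j0.11)/(1.11 − j0.11)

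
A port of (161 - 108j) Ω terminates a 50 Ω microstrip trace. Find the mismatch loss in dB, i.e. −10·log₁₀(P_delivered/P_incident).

mismatch loss ≈ 2.42 dB

Γ = (111 − j108)/(211 − j108), |Γ| = 0.653
|Γ|² = 0.427, so P_del/P_inc = 1 − |Γ|² = 0.573
ML = −10·log₁₀(1 − |Γ|²)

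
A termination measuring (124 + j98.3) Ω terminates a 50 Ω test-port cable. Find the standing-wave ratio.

Γ = (Z_L − Z_0)/(Z_L + Z_0) = (74 + j98.3)/(174 + j98.3)
|Γ| = 123/200 = 0.616
VSWR = (1 + |Γ|)/(1 − |Γ|) = 1.62/0.384

VSWR ≈ 4.2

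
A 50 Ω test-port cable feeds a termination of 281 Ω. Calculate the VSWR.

VSWR ≈ 5.62

For a purely resistive load, VSWR = R_L/Z_0 or Z_0/R_L (whichever > 1) = 281/50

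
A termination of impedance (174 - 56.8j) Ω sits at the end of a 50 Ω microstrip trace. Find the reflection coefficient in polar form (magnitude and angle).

Γ ≈ 0.59 ∠ -10.4°

Γ = (Z_L − Z_0)/(Z_L + Z_0) = (124 − j56.8)/(224 − j56.8)
|Γ| = 136/231 = 0.59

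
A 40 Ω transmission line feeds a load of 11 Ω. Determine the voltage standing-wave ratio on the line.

VSWR ≈ 3.64

For a purely resistive load, VSWR = R_L/Z_0 or Z_0/R_L (whichever > 1) = 40/11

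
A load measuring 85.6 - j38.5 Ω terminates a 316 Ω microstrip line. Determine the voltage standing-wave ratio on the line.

Γ = (Z_L − Z_0)/(Z_L + Z_0) = (-230.4 − j38.5)/(401.6 − j38.5)
|Γ| = 234/403 = 0.579
VSWR = (1 + |Γ|)/(1 − |Γ|) = 1.58/0.421

VSWR ≈ 3.75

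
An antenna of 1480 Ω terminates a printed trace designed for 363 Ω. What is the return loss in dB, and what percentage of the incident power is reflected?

RL ≈ 4.35 dB; 36.7% of incident power reflected

Γ = (1480 − 363)/(1480 + 363) = 0.606
RL = −20·log₁₀(0.606) = 4.35 dB
P_refl/P_inc = |Γ|² = 0.367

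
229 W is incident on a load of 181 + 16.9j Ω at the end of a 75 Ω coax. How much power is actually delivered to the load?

|Γ| = |(106 + j16.9)/(256 + j16.9)| = 0.418
|Γ|² = 0.175
P_refl = |Γ|²·P_inc = 40.1 W, P_del = (1 − |Γ|²)·P_inc = 189 W

P_delivered ≈ 189 W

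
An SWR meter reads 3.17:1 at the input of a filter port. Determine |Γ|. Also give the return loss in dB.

|Γ| = (S − 1)/(S + 1) = (3.17 − 1)/(3.17 + 1) = 2.17/4.17
RL = −20·log₁₀|Γ| = −20·log₁₀(0.52)

|Γ| ≈ 0.52; return loss ≈ 5.67 dB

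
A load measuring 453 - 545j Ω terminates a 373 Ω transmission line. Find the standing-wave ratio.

VSWR ≈ 3.51

Γ = (Z_L − Z_0)/(Z_L + Z_0) = (80 − j545)/(826 − j545)
|Γ| = 551/990 = 0.557
VSWR = (1 + |Γ|)/(1 − |Γ|) = 1.56/0.443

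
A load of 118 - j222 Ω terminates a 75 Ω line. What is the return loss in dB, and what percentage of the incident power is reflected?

Γ = (43 − j222)/(193 − j222), |Γ| = 0.769
RL = −20·log₁₀(0.769) = 2.28 dB
P_refl/P_inc = |Γ|² = 0.591

RL ≈ 2.28 dB; 59.1% of incident power reflected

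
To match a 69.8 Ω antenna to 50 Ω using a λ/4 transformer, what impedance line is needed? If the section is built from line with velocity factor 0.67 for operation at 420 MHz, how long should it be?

Z_qwt ≈ 59.1 Ω; length ≈ 12 cm

Z_qwt = √(Z_0·R_L) = √(50 × 69.8) = √3490
λ = 0.67·c/f = 0.479 m, so l = λ/4 = 0.12 m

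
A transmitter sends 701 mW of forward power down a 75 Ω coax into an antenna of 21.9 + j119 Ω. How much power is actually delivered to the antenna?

|Γ| = |(-53.1 + j119)/(96.9 + j119)| = 0.849
|Γ|² = 0.721
P_refl = |Γ|²·P_inc = 505 mW, P_del = (1 − |Γ|²)·P_inc = 196 mW

P_delivered ≈ 196 mW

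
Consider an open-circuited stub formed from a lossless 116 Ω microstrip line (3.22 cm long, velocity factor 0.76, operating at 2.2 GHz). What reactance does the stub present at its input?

λ = v/f = 0.76·c / 2.2 GHz = 0.104 m
βl = 2π·l/λ = 2π × 0.311 = 112°
tan(βl) = -2.49
For an open-circuited stub, Z_in = −jZ_0·cot(βl) = −jZ_0/tan(βl)

X_in ≈ 46.5 Ω (inductive)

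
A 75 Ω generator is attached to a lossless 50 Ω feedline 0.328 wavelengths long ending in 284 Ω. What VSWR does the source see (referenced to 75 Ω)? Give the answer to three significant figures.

βl = 2π × 0.328 = 118°
tan(βl) = -1.87
Z_in = Z_0·(Z_L + jZ_0·tanβl)/(Z_0 + jZ_L·tanβl) = 11.2 + j25.6 Ω
Γ_s = (Z_in − Z_s)/(Z_in + Z_s) = (-63.8 + j25.6)/(86.2 + j25.6), |Γ_s| = 0.764
VSWR = (1 + |Γ_s|)/(1 − |Γ_s|)

VSWR ≈ 7.49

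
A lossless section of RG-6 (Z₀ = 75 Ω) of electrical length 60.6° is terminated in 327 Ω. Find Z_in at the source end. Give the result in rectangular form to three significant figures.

Z_in ≈ 22.3 − j39.4 Ω

tan(βl) = tan(60.6°) = 1.77
Z_in = Z_0·(Z_L + jZ_0·tanβl)/(Z_0 + jZ_L·tanβl)
     = 75·(327 + j133)/(75 + j580)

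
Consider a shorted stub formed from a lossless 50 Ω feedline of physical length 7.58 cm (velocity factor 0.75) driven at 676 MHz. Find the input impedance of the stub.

Z_in ≈ +j355 Ω

λ = v/f = 0.75·c / 676 MHz = 0.333 m
βl = 2π·l/λ = 2π × 0.228 = 82°
tan(βl) = 7.1
For a shorted stub, Z_in = jZ_0·tan(βl)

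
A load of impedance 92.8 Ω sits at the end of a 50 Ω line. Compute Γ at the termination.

Γ = 0.3

Γ = (Z_L − Z_0)/(Z_L + Z_0) = (92.8 − 50)/(92.8 + 50) = 42.8/142.8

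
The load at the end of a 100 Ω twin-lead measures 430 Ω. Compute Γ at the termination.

Γ = 0.623

Γ = (Z_L − Z_0)/(Z_L + Z_0) = (430 − 100)/(430 + 100) = 330/530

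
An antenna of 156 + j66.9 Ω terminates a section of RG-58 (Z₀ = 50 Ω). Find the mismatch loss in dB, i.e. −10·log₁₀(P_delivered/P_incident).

Γ = (106 + j66.9)/(206 + j66.9), |Γ| = 0.579
|Γ|² = 0.335, so P_del/P_inc = 1 − |Γ|² = 0.665
ML = −10·log₁₀(1 − |Γ|²)

mismatch loss ≈ 1.77 dB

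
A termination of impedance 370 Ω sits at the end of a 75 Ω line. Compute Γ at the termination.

Γ = 0.663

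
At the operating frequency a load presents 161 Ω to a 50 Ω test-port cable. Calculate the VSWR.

VSWR ≈ 3.22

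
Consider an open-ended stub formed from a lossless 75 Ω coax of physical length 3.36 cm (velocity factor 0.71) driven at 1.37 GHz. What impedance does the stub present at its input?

Z_in ≈ −j16.2 Ω

λ = v/f = 0.71·c / 1.37 GHz = 0.155 m
βl = 2π·l/λ = 2π × 0.216 = 77.8°
tan(βl) = 4.63
For an open-ended stub, Z_in = −jZ_0·cot(βl) = −jZ_0/tan(βl)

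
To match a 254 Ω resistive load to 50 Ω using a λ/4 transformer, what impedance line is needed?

Z_qwt ≈ 113 Ω

Z_qwt = √(Z_0·R_L) = √(50 × 254) = √12700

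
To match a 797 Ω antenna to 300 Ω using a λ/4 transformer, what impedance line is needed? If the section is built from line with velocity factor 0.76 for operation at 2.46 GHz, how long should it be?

Z_qwt ≈ 489 Ω; length ≈ 2.32 cm

Z_qwt = √(Z_0·R_L) = √(300 × 797) = √239100
λ = 0.76·c/f = 0.0927 m, so l = λ/4 = 0.0232 m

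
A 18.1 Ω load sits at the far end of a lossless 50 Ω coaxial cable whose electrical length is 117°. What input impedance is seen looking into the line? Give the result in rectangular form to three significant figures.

Z_in ≈ 58.4 − j56.7 Ω

tan(βl) = tan(117°) = -1.96
Z_in = Z_0·(Z_L + jZ_0·tanβl)/(Z_0 + jZ_L·tanβl)
     = 50·(18.1 − j98.1)/(50 − j35.5)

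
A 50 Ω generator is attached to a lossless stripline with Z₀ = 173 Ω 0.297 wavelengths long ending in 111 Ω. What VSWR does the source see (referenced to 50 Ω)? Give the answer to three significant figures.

VSWR ≈ 5.14

βl = 2π × 0.297 = 107°
tan(βl) = -3.29
Z_in = Z_0·(Z_L + jZ_0·tanβl)/(Z_0 + jZ_L·tanβl) = 241 − j61.4 Ω
Γ_s = (Z_in − Z_s)/(Z_in + Z_s) = (191 − j61.4)/(291 − j61.4), |Γ_s| = 0.674
VSWR = (1 + |Γ_s|)/(1 − |Γ_s|)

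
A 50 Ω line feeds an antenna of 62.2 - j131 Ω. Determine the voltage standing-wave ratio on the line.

VSWR ≈ 7.43

Γ = (Z_L − Z_0)/(Z_L + Z_0) = (12.2 − j131)/(112.2 − j131)
|Γ| = 132/172 = 0.763
VSWR = (1 + |Γ|)/(1 − |Γ|) = 1.76/0.237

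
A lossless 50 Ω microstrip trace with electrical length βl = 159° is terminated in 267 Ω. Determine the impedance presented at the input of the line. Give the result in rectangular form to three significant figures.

tan(βl) = tan(159°) = -0.384
Z_in = Z_0·(Z_L + jZ_0·tanβl)/(Z_0 + jZ_L·tanβl)
     = 50·(267 − j19.2)/(50 − j102)

Z_in ≈ 58.9 + j102 Ω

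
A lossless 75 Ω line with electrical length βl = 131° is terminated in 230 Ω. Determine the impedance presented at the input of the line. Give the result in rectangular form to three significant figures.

Z_in ≈ 39.7 + j53.9 Ω

tan(βl) = tan(131°) = -1.15
Z_in = Z_0·(Z_L + jZ_0·tanβl)/(Z_0 + jZ_L·tanβl)
     = 75·(230 − j86.3)/(75 − j265)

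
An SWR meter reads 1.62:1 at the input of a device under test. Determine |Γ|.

|Γ| ≈ 0.237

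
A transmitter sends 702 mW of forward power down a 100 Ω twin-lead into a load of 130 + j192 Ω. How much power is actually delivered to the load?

|Γ| = |(30 + j192)/(230 + j192)| = 0.649
|Γ|² = 0.421
P_refl = |Γ|²·P_inc = 295 mW, P_del = (1 − |Γ|²)·P_inc = 407 mW

P_delivered ≈ 407 mW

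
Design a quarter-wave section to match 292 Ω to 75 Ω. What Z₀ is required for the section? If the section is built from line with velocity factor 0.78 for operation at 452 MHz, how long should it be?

Z_qwt ≈ 148 Ω; length ≈ 12.9 cm

Z_qwt = √(Z_0·R_L) = √(75 × 292) = √21900
λ = 0.78·c/f = 0.518 m, so l = λ/4 = 0.129 m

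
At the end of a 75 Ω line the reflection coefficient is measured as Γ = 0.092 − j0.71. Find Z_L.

Z_L = Z_0·(1 + Γ)/(1 − Γ) = 75·(1.09 − j0.71)/(0.908 + j0.71)

Z_L ≈ 27.5 − j80.2 Ω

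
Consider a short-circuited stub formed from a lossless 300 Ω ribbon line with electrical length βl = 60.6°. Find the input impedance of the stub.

tan(βl) = 1.77
For a short-circuited stub, Z_in = jZ_0·tan(βl)

Z_in ≈ +j532 Ω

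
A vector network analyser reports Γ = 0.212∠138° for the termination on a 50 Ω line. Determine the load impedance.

Z_L ≈ 35.1 + j10.4 Ω

Z_L = Z_0·(1 + Γ)/(1 − Γ) = 50·(0.842 + j0.142)/(1.16 − j0.142)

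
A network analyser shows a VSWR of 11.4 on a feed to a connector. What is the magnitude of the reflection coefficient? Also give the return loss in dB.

|Γ| = (S − 1)/(S + 1) = (11.4 − 1)/(11.4 + 1) = 10.4/12.4
RL = −20·log₁₀|Γ| = −20·log₁₀(0.839)

|Γ| ≈ 0.839; return loss ≈ 1.53 dB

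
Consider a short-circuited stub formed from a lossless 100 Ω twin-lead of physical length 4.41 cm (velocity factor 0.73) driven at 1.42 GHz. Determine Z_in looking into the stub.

λ = v/f = 0.73·c / 1.42 GHz = 0.154 m
βl = 2π·l/λ = 2π × 0.286 = 103°
tan(βl) = -4.35
For a short-circuited stub, Z_in = jZ_0·tan(βl)

Z_in ≈ −j435 Ω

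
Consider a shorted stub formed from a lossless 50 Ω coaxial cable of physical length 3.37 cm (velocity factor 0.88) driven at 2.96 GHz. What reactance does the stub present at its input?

X_in ≈ -48.2 Ω (capacitive)

λ = v/f = 0.88·c / 2.96 GHz = 0.0892 m
βl = 2π·l/λ = 2π × 0.378 = 136°
tan(βl) = -0.965
For a shorted stub, Z_in = jZ_0·tan(βl)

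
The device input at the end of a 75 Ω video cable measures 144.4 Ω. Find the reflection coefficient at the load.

Γ = 0.316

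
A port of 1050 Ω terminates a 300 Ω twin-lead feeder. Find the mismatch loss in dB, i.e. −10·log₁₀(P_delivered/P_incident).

mismatch loss ≈ 1.6 dB

Γ = (1050 − 300)/(1050 + 300) = 0.556
|Γ|² = 0.309, so P_del/P_inc = 1 − |Γ|² = 0.691
ML = −10·log₁₀(1 − |Γ|²)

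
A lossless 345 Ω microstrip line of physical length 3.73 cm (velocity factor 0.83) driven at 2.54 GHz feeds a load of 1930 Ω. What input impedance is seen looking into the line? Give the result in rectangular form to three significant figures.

λ = v/f = 0.83·c / 2.54 GHz = 0.098 m
βl = 2π·l/λ = 2π × 0.38 = 137°
tan(βl) = tan(137°) = -0.933
Z_in = Z_0·(Z_L + jZ_0·tanβl)/(Z_0 + jZ_L·tanβl)
     = 345·(1930 − j322)/(345 − j1800)

Z_in ≈ 128 + j345 Ω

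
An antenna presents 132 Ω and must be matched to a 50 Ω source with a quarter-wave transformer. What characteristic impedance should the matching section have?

Z_qwt ≈ 81.2 Ω

Z_qwt = √(Z_0·R_L) = √(50 × 132) = √6600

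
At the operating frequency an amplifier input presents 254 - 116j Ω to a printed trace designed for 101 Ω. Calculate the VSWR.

VSWR ≈ 3.12

Γ = (Z_L − Z_0)/(Z_L + Z_0) = (153 − j116)/(355 − j116)
|Γ| = 192/373 = 0.514
VSWR = (1 + |Γ|)/(1 − |Γ|) = 1.51/0.486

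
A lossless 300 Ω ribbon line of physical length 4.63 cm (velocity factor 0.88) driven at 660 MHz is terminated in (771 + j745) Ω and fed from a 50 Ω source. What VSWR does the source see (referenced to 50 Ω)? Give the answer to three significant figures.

VSWR ≈ 23.6

λ = v/f = 0.88·c / 660 MHz = 0.4 m
βl = 2π·l/λ = 2π × 0.116 = 41.7°
tan(βl) = 0.89
Z_in = Z_0·(Z_L + jZ_0·tanβl)/(Z_0 + jZ_L·tanβl) = 206 − j446 Ω
Γ_s = (Z_in − Z_s)/(Z_in + Z_s) = (156 − j446)/(256 − j446), |Γ_s| = 0.919
VSWR = (1 + |Γ_s|)/(1 − |Γ_s|)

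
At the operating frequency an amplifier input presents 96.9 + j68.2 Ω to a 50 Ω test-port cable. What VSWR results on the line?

Γ = (Z_L − Z_0)/(Z_L + Z_0) = (46.9 + j68.2)/(146.9 + j68.2)
|Γ| = 82.8/162 = 0.511
VSWR = (1 + |Γ|)/(1 − |Γ|) = 1.51/0.489

VSWR ≈ 3.09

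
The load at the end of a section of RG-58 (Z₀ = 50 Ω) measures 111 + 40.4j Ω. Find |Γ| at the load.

Γ = (Z_L − Z_0)/(Z_L + Z_0) = (61 + j40.4)/(161 + j40.4)
|Γ| = 73.2/166

|Γ| ≈ 0.441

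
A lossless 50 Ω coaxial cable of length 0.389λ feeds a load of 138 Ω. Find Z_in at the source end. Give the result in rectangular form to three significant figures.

Z_in ≈ 37 + j43.7 Ω

βl = 2π × 0.389 = 140°
tan(βl) = tan(140°) = -0.838
Z_in = Z_0·(Z_L + jZ_0·tanβl)/(Z_0 + jZ_L·tanβl)
     = 50·(138 − j41.9)/(50 − j116)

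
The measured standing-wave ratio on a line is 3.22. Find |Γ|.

|Γ| = (S − 1)/(S + 1) = (3.22 − 1)/(3.22 + 1) = 2.22/4.22

|Γ| ≈ 0.526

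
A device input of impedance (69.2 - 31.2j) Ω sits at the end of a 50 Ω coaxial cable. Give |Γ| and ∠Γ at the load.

Γ ≈ 0.297 ∠ -43.7°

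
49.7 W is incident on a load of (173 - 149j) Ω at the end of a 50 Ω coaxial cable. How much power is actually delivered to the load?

|Γ| = |(123 − j149)/(223 − j149)| = 0.72
|Γ|² = 0.519
P_refl = |Γ|²·P_inc = 25.8 W, P_del = (1 − |Γ|²)·P_inc = 23.9 W

P_delivered ≈ 23.9 W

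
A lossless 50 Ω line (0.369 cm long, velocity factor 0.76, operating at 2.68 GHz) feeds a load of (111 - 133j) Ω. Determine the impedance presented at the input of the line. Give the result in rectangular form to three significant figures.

λ = v/f = 0.76·c / 2.68 GHz = 0.0851 m
βl = 2π·l/λ = 2π × 0.0434 = 15.6°
tan(βl) = tan(15.6°) = 0.279
Z_in = Z_0·(Z_L + jZ_0·tanβl)/(Z_0 + jZ_L·tanβl)
     = 50·(111 − j119)/(87.2 + j31)

Z_in ≈ 34.9 − j80.7 Ω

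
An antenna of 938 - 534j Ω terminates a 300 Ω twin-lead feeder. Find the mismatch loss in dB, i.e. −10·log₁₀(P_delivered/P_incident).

Γ = (638 − j534)/(1238 − j534), |Γ| = 0.617
|Γ|² = 0.381, so P_del/P_inc = 1 − |Γ|² = 0.619
ML = −10·log₁₀(1 − |Γ|²)

mismatch loss ≈ 2.08 dB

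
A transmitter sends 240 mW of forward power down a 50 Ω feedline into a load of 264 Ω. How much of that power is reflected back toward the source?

Γ = (264 − 50)/(264 + 50) = 0.682
|Γ|² = 0.464
P_refl = |Γ|²·P_inc = 111 mW, P_del = (1 − |Γ|²)·P_inc = 129 mW

P_reflected ≈ 111 mW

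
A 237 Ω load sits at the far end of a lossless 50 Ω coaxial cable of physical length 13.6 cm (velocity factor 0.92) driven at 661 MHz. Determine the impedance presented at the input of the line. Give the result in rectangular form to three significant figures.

λ = v/f = 0.92·c / 661 MHz = 0.418 m
βl = 2π·l/λ = 2π × 0.326 = 117°
tan(βl) = tan(117°) = -1.94
Z_in = Z_0·(Z_L + jZ_0·tanβl)/(Z_0 + jZ_L·tanβl)
     = 50·(237 − j97.1)/(50 − j460)

Z_in ≈ 13.2 + j24.3 Ω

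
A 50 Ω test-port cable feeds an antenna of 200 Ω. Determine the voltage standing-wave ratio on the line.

VSWR ≈ 4

Γ = (200 − 50)/(200 + 50) = 0.6
VSWR = (1 + 0.6)/(1 − 0.6)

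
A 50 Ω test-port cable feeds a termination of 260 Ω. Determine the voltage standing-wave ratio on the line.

VSWR ≈ 5.2

Γ = (260 − 50)/(260 + 50) = 0.677
VSWR = (1 + 0.677)/(1 − 0.677)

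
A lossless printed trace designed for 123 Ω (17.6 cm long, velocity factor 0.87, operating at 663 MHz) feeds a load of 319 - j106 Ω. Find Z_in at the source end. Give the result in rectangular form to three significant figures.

λ = v/f = 0.87·c / 663 MHz = 0.394 m
βl = 2π·l/λ = 2π × 0.447 = 161°
tan(βl) = tan(161°) = -0.345
Z_in = Z_0·(Z_L + jZ_0·tanβl)/(Z_0 + jZ_L·tanβl)
     = 123·(319 − j148)/(86.4 − j110)

Z_in ≈ 276 + j140 Ω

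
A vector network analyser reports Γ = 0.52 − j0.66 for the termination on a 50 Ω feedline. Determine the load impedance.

Z_L = Z_0·(1 + Γ)/(1 − Γ) = 50·(1.52 − j0.66)/(0.48 + j0.66)

Z_L ≈ 22.1 − j99.1 Ω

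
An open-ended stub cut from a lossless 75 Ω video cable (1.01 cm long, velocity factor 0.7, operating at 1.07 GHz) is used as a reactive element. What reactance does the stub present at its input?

λ = v/f = 0.7·c / 1.07 GHz = 0.196 m
βl = 2π·l/λ = 2π × 0.0515 = 18.5°
tan(βl) = 0.335
For an open-ended stub, Z_in = −jZ_0·cot(βl) = −jZ_0/tan(βl)

X_in ≈ -224 Ω (capacitive)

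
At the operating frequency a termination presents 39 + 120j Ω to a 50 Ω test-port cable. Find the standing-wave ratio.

Γ = (Z_L − Z_0)/(Z_L + Z_0) = (-11 + j120)/(89 + j120)
|Γ| = 121/149 = 0.807
VSWR = (1 + |Γ|)/(1 − |Γ|) = 1.81/0.193

VSWR ≈ 9.34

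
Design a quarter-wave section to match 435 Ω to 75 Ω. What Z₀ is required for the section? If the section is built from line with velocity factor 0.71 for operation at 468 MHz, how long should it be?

Z_qwt ≈ 181 Ω; length ≈ 11.4 cm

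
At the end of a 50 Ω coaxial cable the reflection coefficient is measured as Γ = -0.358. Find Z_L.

Z_L ≈ 23.6 Ω

Z_L = Z_0·(1 + Γ)/(1 − Γ) = 50·(0.642)/(1.36)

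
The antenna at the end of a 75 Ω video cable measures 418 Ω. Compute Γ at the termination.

Γ = (Z_L − Z_0)/(Z_L + Z_0) = (418 − 75)/(418 + 75) = 343/493

Γ = 0.696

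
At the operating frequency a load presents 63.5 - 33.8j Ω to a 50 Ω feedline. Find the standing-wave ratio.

VSWR ≈ 1.89

Γ = (Z_L − Z_0)/(Z_L + Z_0) = (13.5 − j33.8)/(113.5 − j33.8)
|Γ| = 36.4/118 = 0.307
VSWR = (1 + |Γ|)/(1 − |Γ|) = 1.31/0.693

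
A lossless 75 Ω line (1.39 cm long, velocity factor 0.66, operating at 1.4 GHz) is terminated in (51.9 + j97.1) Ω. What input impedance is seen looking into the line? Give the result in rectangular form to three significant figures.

Z_in ≈ 315 − j54 Ω

λ = v/f = 0.66·c / 1.4 GHz = 0.141 m
βl = 2π·l/λ = 2π × 0.0983 = 35.4°
tan(βl) = tan(35.4°) = 0.71
Z_in = Z_0·(Z_L + jZ_0·tanβl)/(Z_0 + jZ_L·tanβl)
     = 75·(51.9 + j150)/(6.04 + j36.9)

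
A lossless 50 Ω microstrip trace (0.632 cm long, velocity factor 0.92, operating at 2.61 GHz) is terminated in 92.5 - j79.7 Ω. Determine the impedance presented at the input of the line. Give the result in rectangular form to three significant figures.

λ = v/f = 0.92·c / 2.61 GHz = 0.106 m
βl = 2π·l/λ = 2π × 0.0598 = 21.5°
tan(βl) = tan(21.5°) = 0.394
Z_in = Z_0·(Z_L + jZ_0·tanβl)/(Z_0 + jZ_L·tanβl)
     = 50·(92.5 − j60)/(81.4 + j36.5)

Z_in ≈ 33.6 − j51.9 Ω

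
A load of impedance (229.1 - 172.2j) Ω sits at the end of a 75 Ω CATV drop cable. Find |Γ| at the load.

|Γ| ≈ 0.661

Γ = (Z_L − Z_0)/(Z_L + Z_0) = (154.1 − j172.2)/(304.1 − j172.2)
|Γ| = 231/349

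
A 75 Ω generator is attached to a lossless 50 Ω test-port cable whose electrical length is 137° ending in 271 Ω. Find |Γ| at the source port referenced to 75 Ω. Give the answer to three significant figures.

tan(βl) = -0.933
Z_in = Z_0·(Z_L + jZ_0·tanβl)/(Z_0 + jZ_L·tanβl) = 19.1 + j49.8 Ω
Γ_s = (Z_in − Z_s)/(Z_in + Z_s) = (-55.9 + j49.8)/(94.1 + j49.8), |Γ_s| = 0.703

|Γ| ≈ 0.703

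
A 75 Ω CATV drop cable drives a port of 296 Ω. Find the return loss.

Γ = (296 − 75)/(296 + 75) = 0.596
RL = −20·log₁₀|Γ| = −20·log₁₀(0.596)

RL ≈ 4.5 dB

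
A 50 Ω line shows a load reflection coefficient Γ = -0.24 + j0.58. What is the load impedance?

Z_L = Z_0·(1 + Γ)/(1 − Γ) = 50·(0.76 + j0.58)/(1.24 − j0.58)

Z_L ≈ 16.2 + j30.9 Ω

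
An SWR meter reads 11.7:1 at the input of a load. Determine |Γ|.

|Γ| = (S − 1)/(S + 1) = (11.7 − 1)/(11.7 + 1) = 10.7/12.7

|Γ| ≈ 0.843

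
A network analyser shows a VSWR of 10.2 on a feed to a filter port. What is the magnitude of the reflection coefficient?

|Γ| = (S − 1)/(S + 1) = (10.2 − 1)/(10.2 + 1) = 9.2/11.2

|Γ| ≈ 0.821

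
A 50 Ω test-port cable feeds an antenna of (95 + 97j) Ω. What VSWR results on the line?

Γ = (Z_L − Z_0)/(Z_L + Z_0) = (45 + j97)/(145 + j97)
|Γ| = 107/174 = 0.613
VSWR = (1 + |Γ|)/(1 − |Γ|) = 1.61/0.387

VSWR ≈ 4.17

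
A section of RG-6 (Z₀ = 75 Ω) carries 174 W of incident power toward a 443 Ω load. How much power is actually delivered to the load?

Γ = (443 − 75)/(443 + 75) = 0.71
|Γ|² = 0.505
P_refl = |Γ|²·P_inc = 87.8 W, P_del = (1 − |Γ|²)·P_inc = 86.2 W

P_delivered ≈ 86.2 W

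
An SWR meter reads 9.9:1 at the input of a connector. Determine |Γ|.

|Γ| ≈ 0.817

|Γ| = (S − 1)/(S + 1) = (9.9 − 1)/(9.9 + 1) = 8.9/10.9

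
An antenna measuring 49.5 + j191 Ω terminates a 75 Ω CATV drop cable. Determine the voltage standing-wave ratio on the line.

Γ = (Z_L − Z_0)/(Z_L + Z_0) = (-25.5 + j191)/(124.5 + j191)
|Γ| = 193/228 = 0.845
VSWR = (1 + |Γ|)/(1 − |Γ|) = 1.85/0.155

VSWR ≈ 11.9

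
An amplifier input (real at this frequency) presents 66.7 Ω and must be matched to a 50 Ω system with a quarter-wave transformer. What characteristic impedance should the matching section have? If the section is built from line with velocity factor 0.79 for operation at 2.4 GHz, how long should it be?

Z_qwt ≈ 57.7 Ω; length ≈ 2.47 cm

Z_qwt = √(Z_0·R_L) = √(50 × 66.7) = √3335
λ = 0.79·c/f = 0.0988 m, so l = λ/4 = 0.0247 m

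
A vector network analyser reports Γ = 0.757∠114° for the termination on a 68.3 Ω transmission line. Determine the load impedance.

Z_L ≈ 13.3 + j43.2 Ω

Z_L = Z_0·(1 + Γ)/(1 − Γ) = 68.3·(0.692 + j0.692)/(1.31 − j0.692)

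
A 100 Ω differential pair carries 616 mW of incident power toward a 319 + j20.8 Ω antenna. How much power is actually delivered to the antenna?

|Γ| = |(219 + j20.8)/(419 + j20.8)| = 0.524
|Γ|² = 0.275
P_refl = |Γ|²·P_inc = 169 mW, P_del = (1 − |Γ|²)·P_inc = 447 mW

P_delivered ≈ 447 mW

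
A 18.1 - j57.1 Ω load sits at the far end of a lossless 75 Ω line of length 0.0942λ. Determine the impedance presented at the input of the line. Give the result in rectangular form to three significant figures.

Z_in ≈ 11.4 − j5.64 Ω

βl = 2π × 0.0942 = 33.9°
tan(βl) = tan(33.9°) = 0.672
Z_in = Z_0·(Z_L + jZ_0·tanβl)/(Z_0 + jZ_L·tanβl)
     = 75·(18.1 − j6.68)/(113 + j12.2)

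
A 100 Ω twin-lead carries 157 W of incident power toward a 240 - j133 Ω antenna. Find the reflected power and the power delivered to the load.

|Γ| = |(140 − j133)/(340 − j133)| = 0.529
|Γ|² = 0.28
P_refl = |Γ|²·P_inc = 43.9 W, P_del = (1 − |Γ|²)·P_inc = 113 W

P_reflected ≈ 43.9 W; P_delivered ≈ 113 W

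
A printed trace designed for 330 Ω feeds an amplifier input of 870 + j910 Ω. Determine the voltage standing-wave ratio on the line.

VSWR ≈ 5.73

Γ = (Z_L − Z_0)/(Z_L + Z_0) = (540 + j910)/(1200 + j910)
|Γ| = 1060/1510 = 0.703
VSWR = (1 + |Γ|)/(1 − |Γ|) = 1.7/0.297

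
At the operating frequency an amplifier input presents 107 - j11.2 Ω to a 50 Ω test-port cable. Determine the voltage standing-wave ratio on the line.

VSWR ≈ 2.17

Γ = (Z_L − Z_0)/(Z_L + Z_0) = (57 − j11.2)/(157 − j11.2)
|Γ| = 58.1/157 = 0.369
VSWR = (1 + |Γ|)/(1 − |Γ|) = 1.37/0.631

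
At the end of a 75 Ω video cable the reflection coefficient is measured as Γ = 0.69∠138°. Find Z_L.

Z_L = Z_0·(1 + Γ)/(1 − Γ) = 75·(0.487 + j0.462)/(1.51 − j0.462)

Z_L ≈ 15.7 + j27.7 Ω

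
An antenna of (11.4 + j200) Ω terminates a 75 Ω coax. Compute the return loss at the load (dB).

RL ≈ 0.325 dB

Γ = (-63.6 + j200)/(86.4 + j200), |Γ| = 0.963
RL = −20·log₁₀|Γ| = −20·log₁₀(0.963)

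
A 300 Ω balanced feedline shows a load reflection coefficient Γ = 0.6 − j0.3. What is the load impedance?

Z_L ≈ 660 − j720 Ω

Z_L = Z_0·(1 + Γ)/(1 − Γ) = 300·(1.6 − j0.3)/(0.4 + j0.3)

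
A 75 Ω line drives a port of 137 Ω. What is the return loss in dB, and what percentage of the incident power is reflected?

RL ≈ 10.7 dB; 8.55% of incident power reflected

Γ = (137 − 75)/(137 + 75) = 0.292
RL = −20·log₁₀(0.292) = 10.7 dB
P_refl/P_inc = |Γ|² = 0.0855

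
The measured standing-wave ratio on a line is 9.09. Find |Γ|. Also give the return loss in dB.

|Γ| = (S − 1)/(S + 1) = (9.09 − 1)/(9.09 + 1) = 8.09/10.1
RL = −20·log₁₀|Γ| = −20·log₁₀(0.802)

|Γ| ≈ 0.802; return loss ≈ 1.92 dB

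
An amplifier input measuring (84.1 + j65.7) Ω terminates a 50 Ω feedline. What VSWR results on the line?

Γ = (Z_L − Z_0)/(Z_L + Z_0) = (34.1 + j65.7)/(134.1 + j65.7)
|Γ| = 74/149 = 0.496
VSWR = (1 + |Γ|)/(1 − |Γ|) = 1.5/0.504

VSWR ≈ 2.97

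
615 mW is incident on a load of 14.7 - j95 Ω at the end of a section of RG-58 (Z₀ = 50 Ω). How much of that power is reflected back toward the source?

|Γ| = |(-35.3 − j95)/(64.7 − j95)| = 0.882
|Γ|² = 0.777
P_refl = |Γ|²·P_inc = 478 mW, P_del = (1 − |Γ|²)·P_inc = 137 mW

P_reflected ≈ 478 mW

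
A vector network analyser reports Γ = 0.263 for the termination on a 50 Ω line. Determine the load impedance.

Z_L ≈ 85.7 Ω

Z_L = Z_0·(1 + Γ)/(1 − Γ) = 50·(1.26)/(0.737)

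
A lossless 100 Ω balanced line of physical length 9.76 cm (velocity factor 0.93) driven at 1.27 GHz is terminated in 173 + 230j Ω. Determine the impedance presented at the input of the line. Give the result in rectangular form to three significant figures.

λ = v/f = 0.93·c / 1.27 GHz = 0.22 m
βl = 2π·l/λ = 2π × 0.444 = 160°
tan(βl) = tan(160°) = -0.365
Z_in = Z_0·(Z_L + jZ_0·tanβl)/(Z_0 + jZ_L·tanβl)
     = 100·(173 + j193)/(184 − j63.2)

Z_in ≈ 51.8 + j123 Ω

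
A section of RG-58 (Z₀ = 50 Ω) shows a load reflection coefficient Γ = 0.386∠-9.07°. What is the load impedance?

Z_L = Z_0·(1 + Γ)/(1 − Γ) = 50·(1.38 − j0.0608)/(0.619 + j0.0608)

Z_L ≈ 110 − j15.7 Ω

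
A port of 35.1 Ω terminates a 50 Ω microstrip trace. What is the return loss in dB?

Γ = (35.1 − 50)/(35.1 + 50) = -0.175
RL = −20·log₁₀|Γ| = −20·log₁₀(0.175)

RL ≈ 15.1 dB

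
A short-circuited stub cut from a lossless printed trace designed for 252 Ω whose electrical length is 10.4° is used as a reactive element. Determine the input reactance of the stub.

X_in ≈ 46.3 Ω (inductive)

tan(βl) = 0.184
For a short-circuited stub, Z_in = jZ_0·tan(βl)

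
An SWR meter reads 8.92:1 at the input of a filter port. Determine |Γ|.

|Γ| ≈ 0.798

|Γ| = (S − 1)/(S + 1) = (8.92 − 1)/(8.92 + 1) = 7.92/9.92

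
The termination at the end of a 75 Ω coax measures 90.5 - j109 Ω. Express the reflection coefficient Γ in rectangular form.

Γ ≈ 0.368 − j0.416

Γ = (Z_L − Z_0)/(Z_L + Z_0) = (15.5 − j109)/(165.5 − j109)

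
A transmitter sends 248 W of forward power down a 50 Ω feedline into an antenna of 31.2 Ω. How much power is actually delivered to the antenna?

Γ = (31.2 − 50)/(31.2 + 50) = -0.232
|Γ|² = 0.0536
P_refl = |Γ|²·P_inc = 13.3 W, P_del = (1 − |Γ|²)·P_inc = 235 W

P_delivered ≈ 235 W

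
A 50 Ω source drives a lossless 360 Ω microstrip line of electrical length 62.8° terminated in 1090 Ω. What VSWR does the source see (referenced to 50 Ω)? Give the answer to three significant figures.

tan(βl) = 1.95
Z_in = Z_0·(Z_L + jZ_0·tanβl)/(Z_0 + jZ_L·tanβl) = 146 − j160 Ω
Γ_s = (Z_in − Z_s)/(Z_in + Z_s) = (96.1 − j160)/(196 − j160), |Γ_s| = 0.738
VSWR = (1 + |Γ_s|)/(1 − |Γ_s|)

VSWR ≈ 6.63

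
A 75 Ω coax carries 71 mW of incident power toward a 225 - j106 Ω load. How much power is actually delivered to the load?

P_delivered ≈ 47.3 mW

|Γ| = |(150 − j106)/(300 − j106)| = 0.577
|Γ|² = 0.333
P_refl = |Γ|²·P_inc = 23.7 mW, P_del = (1 − |Γ|²)·P_inc = 47.3 mW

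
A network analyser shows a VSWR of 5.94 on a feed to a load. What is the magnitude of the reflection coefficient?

|Γ| = (S − 1)/(S + 1) = (5.94 − 1)/(5.94 + 1) = 4.94/6.94

|Γ| ≈ 0.712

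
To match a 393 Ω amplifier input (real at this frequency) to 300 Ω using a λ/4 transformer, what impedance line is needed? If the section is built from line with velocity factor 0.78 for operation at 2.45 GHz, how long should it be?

Z_qwt ≈ 343 Ω; length ≈ 2.39 cm

Z_qwt = √(Z_0·R_L) = √(300 × 393) = √117900
λ = 0.78·c/f = 0.0955 m, so l = λ/4 = 0.0239 m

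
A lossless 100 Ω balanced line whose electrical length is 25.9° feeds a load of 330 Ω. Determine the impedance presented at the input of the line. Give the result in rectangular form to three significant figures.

tan(βl) = tan(25.9°) = 0.486
Z_in = Z_0·(Z_L + jZ_0·tanβl)/(Z_0 + jZ_L·tanβl)
     = 100·(330 + j48.6)/(100 + j160)

Z_in ≈ 114 − j135 Ω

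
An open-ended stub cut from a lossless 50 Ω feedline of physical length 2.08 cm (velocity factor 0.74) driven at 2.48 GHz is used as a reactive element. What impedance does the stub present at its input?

Z_in ≈ −j5.56 Ω

λ = v/f = 0.74·c / 2.48 GHz = 0.0895 m
βl = 2π·l/λ = 2π × 0.232 = 83.6°
tan(βl) = 8.99
For an open-ended stub, Z_in = −jZ_0·cot(βl) = −jZ_0/tan(βl)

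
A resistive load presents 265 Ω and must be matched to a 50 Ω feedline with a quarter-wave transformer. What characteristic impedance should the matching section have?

Z_qwt ≈ 115 Ω

Z_qwt = √(Z_0·R_L) = √(50 × 265) = √13250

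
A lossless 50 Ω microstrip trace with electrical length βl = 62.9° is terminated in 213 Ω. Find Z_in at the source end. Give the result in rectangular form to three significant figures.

Z_in ≈ 14.6 − j23.8 Ω

tan(βl) = tan(62.9°) = 1.95
Z_in = Z_0·(Z_L + jZ_0·tanβl)/(Z_0 + jZ_L·tanβl)
     = 50·(213 + j97.7)/(50 + j416)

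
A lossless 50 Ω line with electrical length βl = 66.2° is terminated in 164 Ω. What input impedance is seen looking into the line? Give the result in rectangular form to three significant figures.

Z_in ≈ 17.9 − j19.6 Ω

tan(βl) = tan(66.2°) = 2.27
Z_in = Z_0·(Z_L + jZ_0·tanβl)/(Z_0 + jZ_L·tanβl)
     = 50·(164 + j113)/(50 + j372)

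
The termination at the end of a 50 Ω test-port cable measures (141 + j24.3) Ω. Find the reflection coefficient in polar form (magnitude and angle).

Γ = (Z_L − Z_0)/(Z_L + Z_0) = (91 + j24.3)/(191 + j24.3)
|Γ| = 94.2/193 = 0.489

Γ ≈ 0.489 ∠ 7.7°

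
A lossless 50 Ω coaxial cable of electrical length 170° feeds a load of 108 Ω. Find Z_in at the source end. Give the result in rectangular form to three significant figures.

tan(βl) = tan(170°) = -0.176
Z_in = Z_0·(Z_L + jZ_0·tanβl)/(Z_0 + jZ_L·tanβl)
     = 50·(108 − j8.82)/(50 − j19)

Z_in ≈ 97.3 + j28.2 Ω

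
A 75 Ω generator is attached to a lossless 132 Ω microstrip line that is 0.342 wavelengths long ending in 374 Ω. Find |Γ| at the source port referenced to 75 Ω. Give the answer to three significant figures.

|Γ| ≈ 0.467

βl = 2π × 0.342 = 123°
tan(βl) = -1.53
Z_in = Z_0·(Z_L + jZ_0·tanβl)/(Z_0 + jZ_L·tanβl) = 63.1 + j71.6 Ω
Γ_s = (Z_in − Z_s)/(Z_in + Z_s) = (-11.9 + j71.6)/(138 + j71.6), |Γ_s| = 0.467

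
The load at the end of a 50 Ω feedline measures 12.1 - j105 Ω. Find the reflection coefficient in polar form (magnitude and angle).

Γ = (Z_L − Z_0)/(Z_L + Z_0) = (-37.9 − j105)/(62.1 − j105)
|Γ| = 112/122 = 0.915

Γ ≈ 0.915 ∠ -50.4°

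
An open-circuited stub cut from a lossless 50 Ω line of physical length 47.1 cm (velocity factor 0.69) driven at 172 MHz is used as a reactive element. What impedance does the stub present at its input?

Z_in ≈ +j61.5 Ω

λ = v/f = 0.69·c / 172 MHz = 1.2 m
βl = 2π·l/λ = 2π × 0.391 = 141°
tan(βl) = -0.813
For an open-circuited stub, Z_in = −jZ_0·cot(βl) = −jZ_0/tan(βl)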